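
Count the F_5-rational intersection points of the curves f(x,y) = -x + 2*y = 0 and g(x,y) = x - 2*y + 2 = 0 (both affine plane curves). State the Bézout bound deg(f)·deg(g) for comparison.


Common zeros: ∅; count = 0; Bézout bound = 1.

deg(f) = 1, deg(g) = 1, so Bézout bound = 1.
Scan x ∈ F_5. For each x, list the y ∈ F_5 with f(x, y) ≡ 0 and those with g(x, y) ≡ 0 (mod 5); the common zeros in that column are the intersection.
  x = 0: f ≡ 0 at y ∈ {0}; g ≡ 0 at y ∈ {1}; common: ∅.
  x = 1: f ≡ 0 at y ∈ {3}; g ≡ 0 at y ∈ {4}; common: ∅.
  x = 2: f ≡ 0 at y ∈ {1}; g ≡ 0 at y ∈ {2}; common: ∅.
  x = 3: f ≡ 0 at y ∈ {4}; g ≡ 0 at y ∈ {0}; common: ∅.
  x = 4: f ≡ 0 at y ∈ {2}; g ≡ 0 at y ∈ {3}; common: ∅.
Collecting: common zeros = ∅, so the count is 0.
Comparison with the Bézout bound: 0 ≤ 1 = deg(f)·deg(g), as expected for curves with no common component (the affine F_5-count falls short of the bound because intersections may lie at infinity, over extension fields, or carry multiplicity).


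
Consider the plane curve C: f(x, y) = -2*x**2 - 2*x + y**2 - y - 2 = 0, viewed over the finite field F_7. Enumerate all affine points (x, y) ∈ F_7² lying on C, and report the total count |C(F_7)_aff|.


Affine F_7-points: {(0, 2), (0, 6), (1, 3), (1, 5), (2, 0), (2, 1), (3, 4), (4, 0), (4, 1), (5, 3), (5, 5), (6, 2), (6, 6)}; count = 13.

For each of the 49 pairs (x, y) ∈ F_7², evaluate f(x, y) mod 7. Record the zeros.
  x = 0: [0↦5, 1↦5, 2↦0, 3↦4, 4↦3, 5↦4, 6↦0]  zeros at y ∈ {2, 6}
  x = 1: [0↦1, 1↦1, 2↦3, 3↦0, 4↦6, 5↦0, 6↦3]  zeros at y ∈ {3, 5}
  x = 2: [0↦0, 1↦0, 2↦2, 3↦6, 4↦5, 5↦6, 6↦2]  zeros at y ∈ {0, 1}
  x = 3: [0↦2, 1↦2, 2↦4, 3↦1, 4↦0, 5↦1, 6↦4]  zeros at y ∈ {4}
  x = 4: [0↦0, 1↦0, 2↦2, 3↦6, 4↦5, 5↦6, 6↦2]  zeros at y ∈ {0, 1}
  x = 5: [0↦1, 1↦1, 2↦3, 3↦0, 4↦6, 5↦0, 6↦3]  zeros at y ∈ {3, 5}
  x = 6: [0↦5, 1↦5, 2↦0, 3↦4, 4↦3, 5↦4, 6↦0]  zeros at y ∈ {2, 6}
Collecting zeros: affine points = {(0, 2), (0, 6), (1, 3), (1, 5), (2, 0), (2, 1), (3, 4), (4, 0), (4, 1), (5, 3), (5, 5), (6, 2), (6, 6)}.
Total count |C(F_7)_aff| = 13.


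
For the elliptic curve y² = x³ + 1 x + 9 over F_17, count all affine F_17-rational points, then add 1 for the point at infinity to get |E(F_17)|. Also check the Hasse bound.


Affine points = {(0, 3), (0, 14), (2, 6), (2, 11), (4, 3), (4, 14), (7, 6), (7, 11), (8, 6), (8, 11), (9, 4), (9, 13), (10, 4), (10, 13), (11, 5), (11, 12), (12, 7), (12, 10), (13, 3), (13, 14), (14, 8), (14, 9), (15, 4), (15, 13)}; affine count = 24; |E(F_17)| = 25.

Discriminant check: Δ ∝ 4a³ + 27b² = 4·1³ + 27·9² = 4·1 + 27·81 ≡ 15 (mod 17). Nonzero ⇒ E is nonsingular.
For each x ∈ F_17, compute rhs = x³ + 1·x + 9 mod 17, then count y ∈ F_17 with y² ≡ rhs.
  x = 0: rhs = 9, matching y values: 3, 14 (2 points).
  x = 1: rhs = 11, matching y values: none (0 points).
  x = 2: rhs = 2, matching y values: 6, 11 (2 points).
  x = 3: rhs = 5, matching y values: none (0 points).
  x = 4: rhs = 9, matching y values: 3, 14 (2 points).
  x = 5: rhs = 3, matching y values: none (0 points).
  x = 6: rhs = 10, matching y values: none (0 points).
  x = 7: rhs = 2, matching y values: 6, 11 (2 points).
  x = 8: rhs = 2, matching y values: 6, 11 (2 points).
  x = 9: rhs = 16, matching y values: 4, 13 (2 points).
  x = 10: rhs = 16, matching y values: 4, 13 (2 points).
  x = 11: rhs = 8, matching y values: 5, 12 (2 points).
  x = 12: rhs = 15, matching y values: 7, 10 (2 points).
  x = 13: rhs = 9, matching y values: 3, 14 (2 points).
  x = 14: rhs = 13, matching y values: 8, 9 (2 points).
  x = 15: rhs = 16, matching y values: 4, 13 (2 points).
  x = 16: rhs = 7, matching y values: none (0 points).
Total affine count: 24.
Full point count |E(F_17)| = 24 + 1 = 25.
Hasse bound: |25 − (17+1)| = |7| = 7 ≤ 2√17 ≈ 8.2462 ✓.


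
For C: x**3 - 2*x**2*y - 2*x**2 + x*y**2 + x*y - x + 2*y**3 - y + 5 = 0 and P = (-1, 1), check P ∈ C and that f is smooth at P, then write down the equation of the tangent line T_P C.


Tangent line at P: 12*x + 12 = 0.

Step 1: f(-1, 1) = 0, so P lies on C.
Step 2: partial derivatives
  f_x(x, y) = 3*x**2 - 4*x*y - 4*x + y**2 + y - 1, f_y(x, y) = -2*x**2 + 2*x*y + x + 6*y**2 - 1.
  f_x(P) = 12, f_y(P) = 0 (gradient nonzero, so P is smooth).
Step 3: tangent line at P: 12·(x − -1) + 0·(y − 1) = 0.
Expanding: 12*x + 12 = 0.


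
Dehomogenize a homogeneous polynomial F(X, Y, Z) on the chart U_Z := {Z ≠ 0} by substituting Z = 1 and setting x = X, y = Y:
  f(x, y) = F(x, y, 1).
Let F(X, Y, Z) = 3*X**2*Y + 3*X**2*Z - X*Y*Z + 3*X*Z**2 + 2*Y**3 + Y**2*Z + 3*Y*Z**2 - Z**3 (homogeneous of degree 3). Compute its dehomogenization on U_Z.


f(x, y) = 3*x**2*y + 3*x**2 - x*y + 3*x + 2*y**3 + y**2 + 3*y - 1

On U_Z we set Z = 1. Each monomial c·X^i·Y^j·Z^k in F becomes c·x^i·y^j·1^k = c·x^i·y^j.
Substituting Z = 1: F(X, Y, 1) = 3*x**2*y + 3*x**2 - x*y + 3*x + 2*y**3 + y**2 + 3*y - 1.
Note: deg(f) ≤ deg(F) = 3; strict inequality happens when F is divisible by Z (lost terms).


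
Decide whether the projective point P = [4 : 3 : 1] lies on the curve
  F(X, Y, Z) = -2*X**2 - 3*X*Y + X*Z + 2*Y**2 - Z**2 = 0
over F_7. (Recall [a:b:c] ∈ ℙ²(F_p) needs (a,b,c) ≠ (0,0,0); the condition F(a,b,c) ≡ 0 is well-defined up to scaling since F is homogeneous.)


F(4,3,1) ≡ 2 (mod 7); P is NOT on the curve.

Evaluate F(4, 3, 1) term-by-term (mod 7).
  -2*X**2 ↦ -2·16·1·1 = -32
  -3*X*Y ↦ -3·4·3·1 = -36
  X*Z ↦ 1·4·1·1 = 4
  2*Y**2 ↦ 2·1·9·1 = 18
  -Z**2 ↦ -1·1·1·1 = -1
Sum: F(4, 3, 1) = (-32) + (-36) + (4) + (18) + (-1) = -47.
Reducing mod 7: -47 ≡ 2 (mod 7).
Since F(a, b, c) ≡ 2 ≠ 0 (mod 7), P does NOT lie on the curve.


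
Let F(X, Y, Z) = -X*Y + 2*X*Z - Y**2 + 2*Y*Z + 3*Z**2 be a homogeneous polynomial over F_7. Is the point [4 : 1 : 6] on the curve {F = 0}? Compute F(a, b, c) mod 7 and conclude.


F(4,1,6) ≡ 2 (mod 7); P is NOT on the curve.

Evaluate F(4, 1, 6) term-by-term (mod 7).
  -X*Y ↦ -1·4·1·1 = -4
  2*X*Z ↦ 2·4·1·6 = 48
  -Y**2 ↦ -1·1·1·1 = -1
  2*Y*Z ↦ 2·1·1·6 = 12
  3*Z**2 ↦ 3·1·1·36 = 108
Sum: F(4, 1, 6) = (-4) + (48) + (-1) + (12) + (108) = 163.
Reducing mod 7: 163 ≡ 2 (mod 7).
Since F(a, b, c) ≡ 2 ≠ 0 (mod 7), P does NOT lie on the curve.


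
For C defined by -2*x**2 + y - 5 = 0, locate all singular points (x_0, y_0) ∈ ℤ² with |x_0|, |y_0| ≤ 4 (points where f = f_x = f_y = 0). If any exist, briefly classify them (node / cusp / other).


No singular points in the scanned grid; C is smooth there.

Compute partial derivatives:
  f_x = -4*x.
  f_y = 1.
f_y = 1 is a nonzero constant, so f_y never vanishes: no point (x, y) can satisfy f = f_x = f_y = 0. In particular no (x, y) ∈ {−4, ..., 4}² is singular; the curve is smooth.


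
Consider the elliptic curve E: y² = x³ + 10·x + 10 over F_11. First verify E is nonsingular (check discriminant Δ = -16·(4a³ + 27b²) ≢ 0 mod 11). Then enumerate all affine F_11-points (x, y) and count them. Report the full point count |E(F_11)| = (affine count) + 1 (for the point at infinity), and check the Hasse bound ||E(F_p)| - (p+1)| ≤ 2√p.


Affine points = {(2, 4), (2, 7), (3, 1), (3, 10), (4, 2), (4, 9), (5, 3), (5, 8), (6, 0), (7, 4), (7, 7), (9, 2), (9, 9)}; affine count = 13; |E(F_11)| = 14.

Discriminant check: Δ ∝ 4a³ + 27b² = 4·10³ + 27·10² = 4·1000 + 27·100 ≡ 1 (mod 11). Nonzero ⇒ E is nonsingular.
For each x ∈ F_11, compute rhs = x³ + 10·x + 10 mod 11, then count y ∈ F_11 with y² ≡ rhs.
  x = 0: rhs = 10, matching y values: none (0 points).
  x = 1: rhs = 10, matching y values: none (0 points).
  x = 2: rhs = 5, matching y values: 4, 7 (2 points).
  x = 3: rhs = 1, matching y values: 1, 10 (2 points).
  x = 4: rhs = 4, matching y values: 2, 9 (2 points).
  x = 5: rhs = 9, matching y values: 3, 8 (2 points).
  x = 6: rhs = 0, matching y values: 0 (1 points).
  x = 7: rhs = 5, matching y values: 4, 7 (2 points).
  x = 8: rhs = 8, matching y values: none (0 points).
  x = 9: rhs = 4, matching y values: 2, 9 (2 points).
  x = 10: rhs = 10, matching y values: none (0 points).
Total affine count: 13.
Full point count |E(F_11)| = 13 + 1 = 14.
Hasse bound: |14 − (11+1)| = |2| = 2 ≤ 2√11 ≈ 6.6332 ✓.


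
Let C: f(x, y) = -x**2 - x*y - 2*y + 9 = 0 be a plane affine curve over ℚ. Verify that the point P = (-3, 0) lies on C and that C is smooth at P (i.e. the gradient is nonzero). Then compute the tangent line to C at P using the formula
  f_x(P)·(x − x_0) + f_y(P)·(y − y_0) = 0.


Tangent line at P: 6*x + y + 18 = 0.

Step 1: f(-3, 0) = 0, so P lies on C.
Step 2: partial derivatives
  f_x(x, y) = -2*x - y, f_y(x, y) = -x - 2.
  f_x(P) = 6, f_y(P) = 1 (gradient nonzero, so P is smooth).
Step 3: tangent line at P: 6·(x − -3) + 1·(y − 0) = 0.
Expanding: 6*x + y + 18 = 0.


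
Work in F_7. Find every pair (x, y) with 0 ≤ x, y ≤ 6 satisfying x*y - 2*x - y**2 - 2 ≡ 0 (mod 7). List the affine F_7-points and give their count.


Affine F_7-points: {(2, 4), (2, 5), (4, 1), (4, 3), (6, 0), (6, 6)}; count = 6.

For each of the 49 pairs (x, y) ∈ F_7², evaluate f(x, y) mod 7. Record the zeros.
  x = 0: [0↦5, 1↦4, 2↦1, 3↦3, 4↦3, 5↦1, 6↦4]  zeros at y ∈ ∅
  x = 1: [0↦3, 1↦3, 2↦1, 3↦4, 4↦5, 5↦4, 6↦1]  zeros at y ∈ ∅
  x = 2: [0↦1, 1↦2, 2↦1, 3↦5, 4↦0, 5↦0, 6↦5]  zeros at y ∈ {4, 5}
  x = 3: [0↦6, 1↦1, 2↦1, 3↦6, 4↦2, 5↦3, 6↦2]  zeros at y ∈ ∅
  x = 4: [0↦4, 1↦0, 2↦1, 3↦0, 4↦4, 5↦6, 6↦6]  zeros at y ∈ {1, 3}
  x = 5: [0↦2, 1↦6, 2↦1, 3↦1, 4↦6, 5↦2, 6↦3]  zeros at y ∈ ∅
  x = 6: [0↦0, 1↦5, 2↦1, 3↦2, 4↦1, 5↦5, 6↦0]  zeros at y ∈ {0, 6}
Collecting zeros: affine points = {(2, 4), (2, 5), (4, 1), (4, 3), (6, 0), (6, 6)}.
Total count |C(F_7)_aff| = 6.


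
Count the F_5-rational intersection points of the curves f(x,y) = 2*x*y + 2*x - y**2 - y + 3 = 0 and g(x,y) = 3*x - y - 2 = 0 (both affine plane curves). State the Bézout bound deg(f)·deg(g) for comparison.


Common zeros: {(1, 1), (3, 2)}; count = 2; Bézout bound = 2.

deg(f) = 2, deg(g) = 1, so Bézout bound = 2.
Scan x ∈ F_5. For each x, list the y ∈ F_5 with f(x, y) ≡ 0 and those with g(x, y) ≡ 0 (mod 5); the common zeros in that column are the intersection.
  x = 0: f ≡ 0 at y ∈ ∅; g ≡ 0 at y ∈ {3}; common: ∅.
  x = 1: f ≡ 0 at y ∈ {0, 1}; g ≡ 0 at y ∈ {1}; common: {1}.
  x = 2: f ≡ 0 at y ∈ ∅; g ≡ 0 at y ∈ {4}; common: ∅.
  x = 3: f ≡ 0 at y ∈ {2, 3}; g ≡ 0 at y ∈ {2}; common: {2}.
  x = 4: f ≡ 0 at y ∈ ∅; g ≡ 0 at y ∈ {0}; common: ∅.
Collecting: common zeros = {(1, 1), (3, 2)}, so the count is 2.
Comparison with the Bézout bound: 2 ≤ 2 = deg(f)·deg(g), as expected for curves with no common component (the bound is attained).


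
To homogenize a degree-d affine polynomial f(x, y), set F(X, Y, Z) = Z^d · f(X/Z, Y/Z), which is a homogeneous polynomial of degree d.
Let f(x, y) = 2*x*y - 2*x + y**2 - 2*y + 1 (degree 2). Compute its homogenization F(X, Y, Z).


F(X, Y, Z) = 2*X*Y - 2*X*Z + Y**2 - 2*Y*Z + Z**2

deg(f) = 2.
Substitute x = X/Z, y = Y/Z into f, then multiply by Z^2.
  monomial 2·x^1·y^1 ↦ 2·X^1·Y^1·Z^0.
  monomial -2·x^1·y^0 ↦ -2·X^1·Y^0·Z^1.
  monomial 1·x^0·y^2 ↦ 1·X^0·Y^2·Z^0.
  monomial -2·x^0·y^1 ↦ -2·X^0·Y^1·Z^1.
  monomial 1·x^0·y^0 ↦ 1·X^0·Y^0·Z^2.
Collecting: F(X, Y, Z) = 2*X*Y - 2*X*Z + Y**2 - 2*Y*Z + Z**2.


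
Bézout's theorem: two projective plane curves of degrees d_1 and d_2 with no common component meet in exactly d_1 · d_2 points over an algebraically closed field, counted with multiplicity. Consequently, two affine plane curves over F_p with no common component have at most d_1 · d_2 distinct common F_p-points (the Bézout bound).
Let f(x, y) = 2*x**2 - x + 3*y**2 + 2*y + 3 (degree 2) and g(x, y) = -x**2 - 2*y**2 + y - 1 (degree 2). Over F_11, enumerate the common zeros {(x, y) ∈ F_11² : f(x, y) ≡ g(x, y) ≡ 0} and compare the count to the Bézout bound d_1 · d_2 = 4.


Common zeros: {(0, 9)}; count = 1; Bézout bound = 4.

deg(f) = 2, deg(g) = 2, so Bézout bound = 4.
Scan x ∈ F_11. For each x, list the y ∈ F_11 with f(x, y) ≡ 0 and those with g(x, y) ≡ 0 (mod 11); the common zeros in that column are the intersection.
  x = 0: f ≡ 0 at y ∈ {5, 9}; g ≡ 0 at y ∈ {8, 9}; common: {9}.
  x = 1: f ≡ 0 at y ∈ {7}; g ≡ 0 at y ∈ ∅; common: ∅.
  x = 2: f ≡ 0 at y ∈ ∅; g ≡ 0 at y ∈ {2, 4}; common: ∅.
  x = 3: f ≡ 0 at y ∈ ∅; g ≡ 0 at y ∈ {1, 5}; common: ∅.
  x = 4: f ≡ 0 at y ∈ ∅; g ≡ 0 at y ∈ ∅; common: ∅.
  x = 5: f ≡ 0 at y ∈ {7}; g ≡ 0 at y ∈ ∅; common: ∅.
  x = 6: f ≡ 0 at y ∈ {5, 9}; g ≡ 0 at y ∈ ∅; common: ∅.
  x = 7: f ≡ 0 at y ∈ {1, 2}; g ≡ 0 at y ∈ ∅; common: ∅.
  x = 8: f ≡ 0 at y ∈ ∅; g ≡ 0 at y ∈ {1, 5}; common: ∅.
  x = 9: f ≡ 0 at y ∈ ∅; g ≡ 0 at y ∈ {2, 4}; common: ∅.
  x = 10: f ≡ 0 at y ∈ {1, 2}; g ≡ 0 at y ∈ ∅; common: ∅.
Collecting: common zeros = {(0, 9)}, so the count is 1.
Comparison with the Bézout bound: 1 ≤ 4 = deg(f)·deg(g), as expected for curves with no common component (the affine F_11-count falls short of the bound because intersections may lie at infinity, over extension fields, or carry multiplicity).


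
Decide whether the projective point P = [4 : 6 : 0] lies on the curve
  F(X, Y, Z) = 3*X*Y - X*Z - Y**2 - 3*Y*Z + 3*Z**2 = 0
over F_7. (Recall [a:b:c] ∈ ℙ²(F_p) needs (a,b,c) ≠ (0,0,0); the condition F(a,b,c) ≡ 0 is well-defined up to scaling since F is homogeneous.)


F(4,6,0) ≡ 1 (mod 7); P is NOT on the curve.

Evaluate F(4, 6, 0) term-by-term (mod 7).
  3*X*Y ↦ 3·4·6·1 = 72
  -X*Z ↦ -1·4·1·0 = 0
  -Y**2 ↦ -1·1·36·1 = -36
  -3*Y*Z ↦ -3·1·6·0 = 0
  3*Z**2 ↦ 3·1·1·0 = 0
Sum: F(4, 6, 0) = (72) + (0) + (-36) + (0) + (0) = 36.
Reducing mod 7: 36 ≡ 1 (mod 7).
Since F(a, b, c) ≡ 1 ≠ 0 (mod 7), P does NOT lie on the curve.


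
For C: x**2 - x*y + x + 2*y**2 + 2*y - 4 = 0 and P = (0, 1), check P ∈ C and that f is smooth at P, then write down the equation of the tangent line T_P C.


Tangent line at P: 6*y - 6 = 0.

Step 1: f(0, 1) = 0, so P lies on C.
Step 2: partial derivatives
  f_x(x, y) = 2*x - y + 1, f_y(x, y) = -x + 4*y + 2.
  f_x(P) = 0, f_y(P) = 6 (gradient nonzero, so P is smooth).
Step 3: tangent line at P: 0·(x − 0) + 6·(y − 1) = 0.
Expanding: 6*y - 6 = 0.


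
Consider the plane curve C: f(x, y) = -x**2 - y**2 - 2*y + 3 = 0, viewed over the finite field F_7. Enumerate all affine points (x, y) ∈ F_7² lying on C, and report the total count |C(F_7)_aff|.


Affine F_7-points: {(0, 1), (0, 4), (2, 6), (3, 2), (3, 3), (4, 2), (4, 3), (5, 6)}; count = 8.

For each of the 49 pairs (x, y) ∈ F_7², evaluate f(x, y) mod 7. Record the zeros.
  x = 0: [0↦3, 1↦0, 2↦2, 3↦2, 4↦0, 5↦3, 6↦4]  zeros at y ∈ {1, 4}
  x = 1: [0↦2, 1↦6, 2↦1, 3↦1, 4↦6, 5↦2, 6↦3]  zeros at y ∈ ∅
  x = 2: [0↦6, 1↦3, 2↦5, 3↦5, 4↦3, 5↦6, 6↦0]  zeros at y ∈ {6}
  x = 3: [0↦1, 1↦5, 2↦0, 3↦0, 4↦5, 5↦1, 6↦2]  zeros at y ∈ {2, 3}
  x = 4: [0↦1, 1↦5, 2↦0, 3↦0, 4↦5, 5↦1, 6↦2]  zeros at y ∈ {2, 3}
  x = 5: [0↦6, 1↦3, 2↦5, 3↦5, 4↦3, 5↦6, 6↦0]  zeros at y ∈ {6}
  x = 6: [0↦2, 1↦6, 2↦1, 3↦1, 4↦6, 5↦2, 6↦3]  zeros at y ∈ ∅
Collecting zeros: affine points = {(0, 1), (0, 4), (2, 6), (3, 2), (3, 3), (4, 2), (4, 3), (5, 6)}.
Total count |C(F_7)_aff| = 8.


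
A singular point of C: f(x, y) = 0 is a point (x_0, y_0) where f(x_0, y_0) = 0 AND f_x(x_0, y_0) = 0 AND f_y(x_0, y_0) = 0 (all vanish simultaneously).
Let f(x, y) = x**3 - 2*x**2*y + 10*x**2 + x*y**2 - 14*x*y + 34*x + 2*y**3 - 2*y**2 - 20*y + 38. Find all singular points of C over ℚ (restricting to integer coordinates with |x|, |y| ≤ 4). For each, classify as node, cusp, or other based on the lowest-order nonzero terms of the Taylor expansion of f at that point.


Singular points: {(-3, 1)}; classification: node.

Compute partial derivatives:
  f_x = 3*x**2 - 4*x*y + 20*x + y**2 - 14*y + 34.
  f_y = -2*x**2 + 2*x*y - 14*x + 6*y**2 - 4*y - 20.
Scan x_0 ∈ {−4, ..., 4}. For each x_0, f_y(x_0, y) is a polynomial in y; find its integer roots y ∈ {−4, ..., 4}, then test f_x and f at those candidates.
  x = -4: f_y(-4, y) = 6*y**2 - 12*y + 4; no integer root y with |y| ≤ 4.
  x = -3: f_y(-3, y) = 6*y**2 - 10*y + 4; vanishes at y ∈ {1}. (-3, 1): f_x = 0, f = 0 — SINGULAR.
  x = -2: f_y(-2, y) = 6*y**2 - 8*y; vanishes at y ∈ {0}. (-2, 0): f_x = 6 ≠ 0.
  x = -1: f_y(-1, y) = 6*y**2 - 6*y - 8; no integer root y with |y| ≤ 4.
  x = 0: f_y(0, y) = 6*y**2 - 4*y - 20; no integer root y with |y| ≤ 4.
  x = 1: f_y(1, y) = 6*y**2 - 2*y - 36; no integer root y with |y| ≤ 4.
  x = 2: f_y(2, y) = 6*y**2 - 56; no integer root y with |y| ≤ 4.
  x = 3: f_y(3, y) = 6*y**2 + 2*y - 80; no integer root y with |y| ≤ 4.
  x = 4: f_y(4, y) = 6*y**2 + 4*y - 108; no integer root y with |y| ≤ 4.
Only singular point on the grid: (-3, 1).
Classify: substitute x = -3 + u, y = 1 + v and expand: f = u**3 - 2*u**2*v - u**2 + u*v**2 + 2*v**3 + v**2.
No constant or linear terms (consistent with a singular point). Quadratic part: -u**2 + v**2. Cubic part: u**3 - 2*u**2*v + u*v**2 + 2*v**3.
The quadratic part v**2 - u**2 = (v − u)(v + u) splits into two distinct linear factors, so there are two distinct tangent lines y − 1 = ±(x − -3) — this is a node (ordinary double point).
Classification: node.


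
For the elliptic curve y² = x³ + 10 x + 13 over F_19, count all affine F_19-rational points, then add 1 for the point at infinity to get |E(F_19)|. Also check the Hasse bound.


Affine points = {(1, 9), (1, 10), (5, 6), (5, 13), (6, 2), (6, 17), (8, 4), (8, 15), (10, 7), (10, 12), (14, 3), (14, 16), (15, 2), (15, 17), (17, 2), (17, 17)}; affine count = 16; |E(F_19)| = 17.

Discriminant check: Δ ∝ 4a³ + 27b² = 4·10³ + 27·13² = 4·1000 + 27·169 ≡ 13 (mod 19). Nonzero ⇒ E is nonsingular.
For each x ∈ F_19, compute rhs = x³ + 10·x + 13 mod 19, then count y ∈ F_19 with y² ≡ rhs.
  x = 0: rhs = 13, matching y values: none (0 points).
  x = 1: rhs = 5, matching y values: 9, 10 (2 points).
  x = 2: rhs = 3, matching y values: none (0 points).
  x = 3: rhs = 13, matching y values: none (0 points).
  x = 4: rhs = 3, matching y values: none (0 points).
  x = 5: rhs = 17, matching y values: 6, 13 (2 points).
  x = 6: rhs = 4, matching y values: 2, 17 (2 points).
  x = 7: rhs = 8, matching y values: none (0 points).
  x = 8: rhs = 16, matching y values: 4, 15 (2 points).
  x = 9: rhs = 15, matching y values: none (0 points).
  x = 10: rhs = 11, matching y values: 7, 12 (2 points).
  x = 11: rhs = 10, matching y values: none (0 points).
  x = 12: rhs = 18, matching y values: none (0 points).
  x = 13: rhs = 3, matching y values: none (0 points).
  x = 14: rhs = 9, matching y values: 3, 16 (2 points).
  x = 15: rhs = 4, matching y values: 2, 17 (2 points).
  x = 16: rhs = 13, matching y values: none (0 points).
  x = 17: rhs = 4, matching y values: 2, 17 (2 points).
  x = 18: rhs = 2, matching y values: none (0 points).
Total affine count: 16.
Full point count |E(F_19)| = 16 + 1 = 17.
Hasse bound: |17 − (19+1)| = |-3| = 3 ≤ 2√19 ≈ 8.7178 ✓.


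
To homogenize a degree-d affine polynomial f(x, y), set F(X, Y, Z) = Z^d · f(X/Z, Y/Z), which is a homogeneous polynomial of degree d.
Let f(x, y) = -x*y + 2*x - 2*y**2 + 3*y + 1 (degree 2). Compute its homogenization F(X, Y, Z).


F(X, Y, Z) = -X*Y + 2*X*Z - 2*Y**2 + 3*Y*Z + Z**2

deg(f) = 2.
Substitute x = X/Z, y = Y/Z into f, then multiply by Z^2.
  monomial -1·x^1·y^1 ↦ -1·X^1·Y^1·Z^0.
  monomial 2·x^1·y^0 ↦ 2·X^1·Y^0·Z^1.
  monomial -2·x^0·y^2 ↦ -2·X^0·Y^2·Z^0.
  monomial 3·x^0·y^1 ↦ 3·X^0·Y^1·Z^1.
  monomial 1·x^0·y^0 ↦ 1·X^0·Y^0·Z^2.
Collecting: F(X, Y, Z) = -X*Y + 2*X*Z - 2*Y**2 + 3*Y*Z + Z**2.


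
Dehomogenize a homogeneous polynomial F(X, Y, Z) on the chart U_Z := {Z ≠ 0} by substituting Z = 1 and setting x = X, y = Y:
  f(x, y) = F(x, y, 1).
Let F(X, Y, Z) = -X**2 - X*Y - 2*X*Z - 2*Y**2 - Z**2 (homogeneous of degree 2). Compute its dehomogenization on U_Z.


f(x, y) = -x**2 - x*y - 2*x - 2*y**2 - 1

On U_Z we set Z = 1. Each monomial c·X^i·Y^j·Z^k in F becomes c·x^i·y^j·1^k = c·x^i·y^j.
Substituting Z = 1: F(X, Y, 1) = -x**2 - x*y - 2*x - 2*y**2 - 1.
Note: deg(f) ≤ deg(F) = 2; strict inequality happens when F is divisible by Z (lost terms).


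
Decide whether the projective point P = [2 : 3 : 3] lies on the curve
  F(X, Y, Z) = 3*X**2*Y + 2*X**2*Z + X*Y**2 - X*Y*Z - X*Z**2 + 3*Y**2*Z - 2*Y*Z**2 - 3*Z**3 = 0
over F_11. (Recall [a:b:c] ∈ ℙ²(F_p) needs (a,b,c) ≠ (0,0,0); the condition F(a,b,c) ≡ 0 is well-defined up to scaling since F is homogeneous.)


F(2,3,3) ≡ 10 (mod 11); P is NOT on the curve.

Evaluate F(2, 3, 3) term-by-term (mod 11).
  3*X**2*Y ↦ 3·4·3·1 = 36
  2*X**2*Z ↦ 2·4·1·3 = 24
  X*Y**2 ↦ 1·2·9·1 = 18
  -X*Y*Z ↦ -1·2·3·3 = -18
  -X*Z**2 ↦ -1·2·1·9 = -18
  3*Y**2*Z ↦ 3·1·9·3 = 81
  -2*Y*Z**2 ↦ -2·1·3·9 = -54
  -3*Z**3 ↦ -3·1·1·27 = -81
Sum: F(2, 3, 3) = (36) + (24) + (18) + (-18) + (-18) + (81) + (-54) + (-81) = -12.
Reducing mod 11: -12 ≡ 10 (mod 11).
Since F(a, b, c) ≡ 10 ≠ 0 (mod 11), P does NOT lie on the curve.


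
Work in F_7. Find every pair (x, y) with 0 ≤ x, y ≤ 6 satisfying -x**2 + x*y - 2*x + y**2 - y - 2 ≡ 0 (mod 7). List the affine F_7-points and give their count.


Affine F_7-points: {(0, 2), (0, 6), (3, 1), (3, 4), (4, 5), (4, 6), (6, 4), (6, 5)}; count = 8.

For each of the 49 pairs (x, y) ∈ F_7², evaluate f(x, y) mod 7. Record the zeros.
  x = 0: [0↦5, 1↦5, 2↦0, 3↦4, 4↦3, 5↦4, 6↦0]  zeros at y ∈ {2, 6}
  x = 1: [0↦2, 1↦3, 2↦6, 3↦4, 4↦4, 5↦6, 6↦3]  zeros at y ∈ ∅
  x = 2: [0↦4, 1↦6, 2↦3, 3↦2, 4↦3, 5↦6, 6↦4]  zeros at y ∈ ∅
  x = 3: [0↦4, 1↦0, 2↦5, 3↦5, 4↦0, 5↦4, 6↦3]  zeros at y ∈ {1, 4}
  x = 4: [0↦2, 1↦6, 2↦5, 3↦6, 4↦2, 5↦0, 6↦0]  zeros at y ∈ {5, 6}
  x = 5: [0↦5, 1↦3, 2↦3, 3↦5, 4↦2, 5↦1, 6↦2]  zeros at y ∈ ∅
  x = 6: [0↦6, 1↦5, 2↦6, 3↦2, 4↦0, 5↦0, 6↦2]  zeros at y ∈ {4, 5}
Collecting zeros: affine points = {(0, 2), (0, 6), (3, 1), (3, 4), (4, 5), (4, 6), (6, 4), (6, 5)}.
Total count |C(F_7)_aff| = 8.


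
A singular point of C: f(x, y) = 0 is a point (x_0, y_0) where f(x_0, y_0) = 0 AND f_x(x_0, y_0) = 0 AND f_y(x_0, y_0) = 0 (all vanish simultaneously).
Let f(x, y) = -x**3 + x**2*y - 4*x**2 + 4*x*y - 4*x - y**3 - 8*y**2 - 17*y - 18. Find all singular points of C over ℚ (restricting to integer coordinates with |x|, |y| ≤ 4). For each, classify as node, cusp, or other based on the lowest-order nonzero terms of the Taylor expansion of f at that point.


Singular points: {(-2, -3)}; classification: node.

Compute partial derivatives:
  f_x = -3*x**2 + 2*x*y - 8*x + 4*y - 4.
  f_y = x**2 + 4*x - 3*y**2 - 16*y - 17.
Scan x_0 ∈ {−4, ..., 4}. For each x_0, f_y(x_0, y) is a polynomial in y; find its integer roots y ∈ {−4, ..., 4}, then test f_x and f at those candidates.
  x = -4: f_y(-4, y) = -3*y**2 - 16*y - 17; no integer root y with |y| ≤ 4.
  x = -3: f_y(-3, y) = -3*y**2 - 16*y - 20; vanishes at y ∈ {-2}. (-3, -2): f_x = -3 ≠ 0.
  x = -2: f_y(-2, y) = -3*y**2 - 16*y - 21; vanishes at y ∈ {-3}. (-2, -3): f_x = 0, f = 0 — SINGULAR.
  x = -1: f_y(-1, y) = -3*y**2 - 16*y - 20; vanishes at y ∈ {-2}. (-1, -2): f_x = -3 ≠ 0.
  x = 0: f_y(0, y) = -3*y**2 - 16*y - 17; no integer root y with |y| ≤ 4.
  x = 1: f_y(1, y) = -3*y**2 - 16*y - 12; no integer root y with |y| ≤ 4.
  x = 2: f_y(2, y) = -3*y**2 - 16*y - 5; no integer root y with |y| ≤ 4.
  x = 3: f_y(3, y) = -3*y**2 - 16*y + 4; no integer root y with |y| ≤ 4.
  x = 4: f_y(4, y) = -3*y**2 - 16*y + 15; no integer root y with |y| ≤ 4.
Only singular point on the grid: (-2, -3).
Classify: substitute x = -2 + u, y = -3 + v and expand: f = -u**3 + u**2*v - u**2 - v**3 + v**2.
No constant or linear terms (consistent with a singular point). Quadratic part: -u**2 + v**2. Cubic part: -u**3 + u**2*v - v**3.
The quadratic part v**2 - u**2 = (v − u)(v + u) splits into two distinct linear factors, so there are two distinct tangent lines y − -3 = ±(x − -2) — this is a node (ordinary double point).
Classification: node.


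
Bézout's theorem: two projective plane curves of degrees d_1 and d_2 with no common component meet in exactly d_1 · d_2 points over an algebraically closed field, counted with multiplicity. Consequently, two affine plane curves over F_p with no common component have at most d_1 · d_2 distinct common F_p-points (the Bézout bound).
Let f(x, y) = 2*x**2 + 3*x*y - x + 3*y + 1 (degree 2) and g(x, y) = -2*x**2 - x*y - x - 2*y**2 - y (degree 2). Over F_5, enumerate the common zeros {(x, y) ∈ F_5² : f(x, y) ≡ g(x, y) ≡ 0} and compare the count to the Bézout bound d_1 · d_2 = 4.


Common zeros: ∅; count = 0; Bézout bound = 4.

deg(f) = 2, deg(g) = 2, so Bézout bound = 4.
Scan x ∈ F_5. For each x, list the y ∈ F_5 with f(x, y) ≡ 0 and those with g(x, y) ≡ 0 (mod 5); the common zeros in that column are the intersection.
  x = 0: f ≡ 0 at y ∈ {3}; g ≡ 0 at y ∈ {0, 2}; common: ∅.
  x = 1: f ≡ 0 at y ∈ {3}; g ≡ 0 at y ∈ {2}; common: ∅.
  x = 2: f ≡ 0 at y ∈ {2}; g ≡ 0 at y ∈ {0, 1}; common: ∅.
  x = 3: f ≡ 0 at y ∈ {2}; g ≡ 0 at y ∈ ∅; common: ∅.
  x = 4: f ≡ 0 at y ∈ ∅; g ≡ 0 at y ∈ ∅; common: ∅.
Collecting: common zeros = ∅, so the count is 0.
Comparison with the Bézout bound: 0 ≤ 4 = deg(f)·deg(g), as expected for curves with no common component (the affine F_5-count falls short of the bound because intersections may lie at infinity, over extension fields, or carry multiplicity).


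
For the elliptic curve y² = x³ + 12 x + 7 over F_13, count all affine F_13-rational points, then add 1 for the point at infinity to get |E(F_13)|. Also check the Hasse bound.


Affine points = {(2, 0), (5, 6), (5, 7), (6, 3), (6, 10), (8, 2), (8, 11), (9, 5), (9, 8), (10, 3), (10, 10), (11, 1), (11, 12)}; affine count = 13; |E(F_13)| = 14.

Discriminant check: Δ ∝ 4a³ + 27b² = 4·12³ + 27·7² = 4·1728 + 27·49 ≡ 6 (mod 13). Nonzero ⇒ E is nonsingular.
For each x ∈ F_13, compute rhs = x³ + 12·x + 7 mod 13, then count y ∈ F_13 with y² ≡ rhs.
  x = 0: rhs = 7, matching y values: none (0 points).
  x = 1: rhs = 7, matching y values: none (0 points).
  x = 2: rhs = 0, matching y values: 0 (1 points).
  x = 3: rhs = 5, matching y values: none (0 points).
  x = 4: rhs = 2, matching y values: none (0 points).
  x = 5: rhs = 10, matching y values: 6, 7 (2 points).
  x = 6: rhs = 9, matching y values: 3, 10 (2 points).
  x = 7: rhs = 5, matching y values: none (0 points).
  x = 8: rhs = 4, matching y values: 2, 11 (2 points).
  x = 9: rhs = 12, matching y values: 5, 8 (2 points).
  x = 10: rhs = 9, matching y values: 3, 10 (2 points).
  x = 11: rhs = 1, matching y values: 1, 12 (2 points).
  x = 12: rhs = 7, matching y values: none (0 points).
Total affine count: 13.
Full point count |E(F_13)| = 13 + 1 = 14.
Hasse bound: |14 − (13+1)| = |0| = 0 ≤ 2√13 ≈ 7.2111 ✓.


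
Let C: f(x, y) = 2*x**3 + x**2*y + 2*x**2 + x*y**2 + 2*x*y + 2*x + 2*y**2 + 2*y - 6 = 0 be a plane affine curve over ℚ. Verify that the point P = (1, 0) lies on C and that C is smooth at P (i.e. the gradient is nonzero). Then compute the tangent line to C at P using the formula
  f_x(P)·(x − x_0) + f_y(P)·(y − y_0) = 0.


Tangent line at P: 12*x + 5*y - 12 = 0.

Step 1: f(1, 0) = 0, so P lies on C.
Step 2: partial derivatives
  f_x(x, y) = 6*x**2 + 2*x*y + 4*x + y**2 + 2*y + 2, f_y(x, y) = x**2 + 2*x*y + 2*x + 4*y + 2.
  f_x(P) = 12, f_y(P) = 5 (gradient nonzero, so P is smooth).
Step 3: tangent line at P: 12·(x − 1) + 5·(y − 0) = 0.
Expanding: 12*x + 5*y - 12 = 0.


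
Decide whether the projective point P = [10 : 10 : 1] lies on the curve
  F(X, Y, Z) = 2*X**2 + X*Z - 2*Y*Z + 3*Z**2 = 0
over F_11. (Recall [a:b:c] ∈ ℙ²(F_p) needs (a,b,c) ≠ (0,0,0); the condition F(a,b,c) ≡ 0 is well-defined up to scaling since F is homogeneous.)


F(10,10,1) ≡ 6 (mod 11); P is NOT on the curve.

Evaluate F(10, 10, 1) term-by-term (mod 11).
  2*X**2 ↦ 2·100·1·1 = 200
  X*Z ↦ 1·10·1·1 = 10
  -2*Y*Z ↦ -2·1·10·1 = -20
  3*Z**2 ↦ 3·1·1·1 = 3
Sum: F(10, 10, 1) = (200) + (10) + (-20) + (3) = 193.
Reducing mod 11: 193 ≡ 6 (mod 11).
Since F(a, b, c) ≡ 6 ≠ 0 (mod 11), P does NOT lie on the curve.


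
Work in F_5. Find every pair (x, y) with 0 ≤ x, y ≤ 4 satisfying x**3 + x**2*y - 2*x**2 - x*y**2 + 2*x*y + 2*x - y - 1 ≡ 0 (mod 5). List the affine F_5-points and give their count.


Affine F_5-points: {(0, 4), (1, 0), (1, 2), (3, 1), (3, 2)}; count = 5.

For each of the 25 pairs (x, y) ∈ F_5², evaluate f(x, y) mod 5. Record the zeros.
  x = 0: [0↦4, 1↦3, 2↦2, 3↦1, 4↦0]  zeros at y ∈ {4}
  x = 1: [0↦0, 1↦1, 2↦0, 3↦2, 4↦2]  zeros at y ∈ {0, 2}
  x = 2: [0↦3, 1↦3, 2↦4, 3↦1, 4↦4]  zeros at y ∈ ∅
  x = 3: [0↦4, 1↦0, 2↦0, 3↦4, 4↦2]  zeros at y ∈ {1, 2}
  x = 4: [0↦4, 1↦3, 2↦4, 3↦2, 4↦2]  zeros at y ∈ ∅
Collecting zeros: affine points = {(0, 4), (1, 0), (1, 2), (3, 1), (3, 2)}.
Total count |C(F_5)_aff| = 5.


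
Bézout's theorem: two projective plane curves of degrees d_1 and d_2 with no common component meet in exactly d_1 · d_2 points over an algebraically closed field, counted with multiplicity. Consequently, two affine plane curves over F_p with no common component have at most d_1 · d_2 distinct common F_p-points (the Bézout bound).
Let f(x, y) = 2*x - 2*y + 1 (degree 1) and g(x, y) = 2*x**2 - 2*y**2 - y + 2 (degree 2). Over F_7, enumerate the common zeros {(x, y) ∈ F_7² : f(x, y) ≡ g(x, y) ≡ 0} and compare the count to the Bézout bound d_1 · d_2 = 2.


Common zeros: {(5, 2)}; count = 1; Bézout bound = 2.

deg(f) = 1, deg(g) = 2, so Bézout bound = 2.
Scan x ∈ F_7. For each x, list the y ∈ F_7 with f(x, y) ≡ 0 and those with g(x, y) ≡ 0 (mod 7); the common zeros in that column are the intersection.
  x = 0: f ≡ 0 at y ∈ {4}; g ≡ 0 at y ∈ ∅; common: ∅.
  x = 1: f ≡ 0 at y ∈ {5}; g ≡ 0 at y ∈ ∅; common: ∅.
  x = 2: f ≡ 0 at y ∈ {6}; g ≡ 0 at y ∈ {1, 2}; common: ∅.
  x = 3: f ≡ 0 at y ∈ {0}; g ≡ 0 at y ∈ {5}; common: ∅.
  x = 4: f ≡ 0 at y ∈ {1}; g ≡ 0 at y ∈ {5}; common: ∅.
  x = 5: f ≡ 0 at y ∈ {2}; g ≡ 0 at y ∈ {1, 2}; common: {2}.
  x = 6: f ≡ 0 at y ∈ {3}; g ≡ 0 at y ∈ ∅; common: ∅.
Collecting: common zeros = {(5, 2)}, so the count is 1.
Comparison with the Bézout bound: 1 ≤ 2 = deg(f)·deg(g), as expected for curves with no common component (the affine F_7-count falls short of the bound because intersections may lie at infinity, over extension fields, or carry multiplicity).


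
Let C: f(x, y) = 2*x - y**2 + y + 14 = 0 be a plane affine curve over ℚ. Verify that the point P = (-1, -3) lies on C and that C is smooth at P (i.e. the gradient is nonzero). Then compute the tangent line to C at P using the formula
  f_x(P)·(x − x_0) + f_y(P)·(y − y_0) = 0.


Tangent line at P: 2*x + 7*y + 23 = 0.

Step 1: f(-1, -3) = 0, so P lies on C.
Step 2: partial derivatives
  f_x(x, y) = 2, f_y(x, y) = 1 - 2*y.
  f_x(P) = 2, f_y(P) = 7 (gradient nonzero, so P is smooth).
Step 3: tangent line at P: 2·(x − -1) + 7·(y − -3) = 0.
Expanding: 2*x + 7*y + 23 = 0.


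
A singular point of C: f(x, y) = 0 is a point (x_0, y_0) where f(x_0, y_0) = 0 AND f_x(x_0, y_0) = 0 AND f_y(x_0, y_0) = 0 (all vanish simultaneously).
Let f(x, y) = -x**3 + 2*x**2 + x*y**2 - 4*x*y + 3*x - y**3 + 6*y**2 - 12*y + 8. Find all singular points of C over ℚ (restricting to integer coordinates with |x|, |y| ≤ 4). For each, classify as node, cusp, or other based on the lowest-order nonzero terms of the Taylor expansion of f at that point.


Singular points: {(1, 2)}; classification: node.

Compute partial derivatives:
  f_x = -3*x**2 + 4*x + y**2 - 4*y + 3.
  f_y = 2*x*y - 4*x - 3*y**2 + 12*y - 12.
Scan x_0 ∈ {−4, ..., 4}. For each x_0, f_y(x_0, y) is a polynomial in y; find its integer roots y ∈ {−4, ..., 4}, then test f_x and f at those candidates.
  x = -4: f_y(-4, y) = -3*y**2 + 4*y + 4; vanishes at y ∈ {2}. (-4, 2): f_x = -65 ≠ 0.
  x = -3: f_y(-3, y) = -3*y**2 + 6*y; vanishes at y ∈ {0, 2}. (-3, 0): f_x = -36 ≠ 0; (-3, 2): f_x = -40 ≠ 0.
  x = -2: f_y(-2, y) = -3*y**2 + 8*y - 4; vanishes at y ∈ {2}. (-2, 2): f_x = -21 ≠ 0.
  x = -1: f_y(-1, y) = -3*y**2 + 10*y - 8; vanishes at y ∈ {2}. (-1, 2): f_x = -8 ≠ 0.
  x = 0: f_y(0, y) = -3*y**2 + 12*y - 12; vanishes at y ∈ {2}. (0, 2): f_x = -1 ≠ 0.
  x = 1: f_y(1, y) = -3*y**2 + 14*y - 16; vanishes at y ∈ {2}. (1, 2): f_x = 0, f = 0 — SINGULAR.
  x = 2: f_y(2, y) = -3*y**2 + 16*y - 20; vanishes at y ∈ {2}. (2, 2): f_x = -5 ≠ 0.
  x = 3: f_y(3, y) = -3*y**2 + 18*y - 24; vanishes at y ∈ {2, 4}. (3, 2): f_x = -16 ≠ 0; (3, 4): f_x = -12 ≠ 0.
  x = 4: f_y(4, y) = -3*y**2 + 20*y - 28; vanishes at y ∈ {2}. (4, 2): f_x = -33 ≠ 0.
Only singular point on the grid: (1, 2).
Classify: substitute x = 1 + u, y = 2 + v and expand: f = -u**3 - u**2 + u*v**2 - v**3 + v**2.
No constant or linear terms (consistent with a singular point). Quadratic part: -u**2 + v**2. Cubic part: -u**3 + u*v**2 - v**3.
The quadratic part v**2 - u**2 = (v − u)(v + u) splits into two distinct linear factors, so there are two distinct tangent lines y − 2 = ±(x − 1) — this is a node (ordinary double point).
Classification: node.


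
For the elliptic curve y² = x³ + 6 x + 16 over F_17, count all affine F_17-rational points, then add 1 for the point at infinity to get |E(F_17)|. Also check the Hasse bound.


Affine points = {(0, 4), (0, 13), (2, 6), (2, 11), (4, 6), (4, 11), (5, 1), (5, 16), (6, 8), (6, 9), (8, 7), (8, 10), (9, 0), (11, 6), (11, 11), (13, 8), (13, 9), (15, 8), (15, 9), (16, 3), (16, 14)}; affine count = 21; |E(F_17)| = 22.

Discriminant check: Δ ∝ 4a³ + 27b² = 4·6³ + 27·16² = 4·216 + 27·256 ≡ 7 (mod 17). Nonzero ⇒ E is nonsingular.
For each x ∈ F_17, compute rhs = x³ + 6·x + 16 mod 17, then count y ∈ F_17 with y² ≡ rhs.
  x = 0: rhs = 16, matching y values: 4, 13 (2 points).
  x = 1: rhs = 6, matching y values: none (0 points).
  x = 2: rhs = 2, matching y values: 6, 11 (2 points).
  x = 3: rhs = 10, matching y values: none (0 points).
  x = 4: rhs = 2, matching y values: 6, 11 (2 points).
  x = 5: rhs = 1, matching y values: 1, 16 (2 points).
  x = 6: rhs = 13, matching y values: 8, 9 (2 points).
  x = 7: rhs = 10, matching y values: none (0 points).
  x = 8: rhs = 15, matching y values: 7, 10 (2 points).
  x = 9: rhs = 0, matching y values: 0 (1 points).
  x = 10: rhs = 5, matching y values: none (0 points).
  x = 11: rhs = 2, matching y values: 6, 11 (2 points).
  x = 12: rhs = 14, matching y values: none (0 points).
  x = 13: rhs = 13, matching y values: 8, 9 (2 points).
  x = 14: rhs = 5, matching y values: none (0 points).
  x = 15: rhs = 13, matching y values: 8, 9 (2 points).
  x = 16: rhs = 9, matching y values: 3, 14 (2 points).
Total affine count: 21.
Full point count |E(F_17)| = 21 + 1 = 22.
Hasse bound: |22 − (17+1)| = |4| = 4 ≤ 2√17 ≈ 8.2462 ✓.


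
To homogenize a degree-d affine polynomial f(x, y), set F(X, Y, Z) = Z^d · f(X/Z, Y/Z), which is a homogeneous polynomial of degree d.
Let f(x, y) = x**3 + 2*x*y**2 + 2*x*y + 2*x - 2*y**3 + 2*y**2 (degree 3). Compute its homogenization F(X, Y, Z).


F(X, Y, Z) = X**3 + 2*X*Y**2 + 2*X*Y*Z + 2*X*Z**2 - 2*Y**3 + 2*Y**2*Z

deg(f) = 3.
Substitute x = X/Z, y = Y/Z into f, then multiply by Z^3.
  monomial 1·x^3·y^0 ↦ 1·X^3·Y^0·Z^0.
  monomial 2·x^1·y^2 ↦ 2·X^1·Y^2·Z^0.
  monomial 2·x^1·y^1 ↦ 2·X^1·Y^1·Z^1.
  monomial 2·x^1·y^0 ↦ 2·X^1·Y^0·Z^2.
  monomial -2·x^0·y^3 ↦ -2·X^0·Y^3·Z^0.
  monomial 2·x^0·y^2 ↦ 2·X^0·Y^2·Z^1.
Collecting: F(X, Y, Z) = X**3 + 2*X*Y**2 + 2*X*Y*Z + 2*X*Z**2 - 2*Y**3 + 2*Y**2*Z.


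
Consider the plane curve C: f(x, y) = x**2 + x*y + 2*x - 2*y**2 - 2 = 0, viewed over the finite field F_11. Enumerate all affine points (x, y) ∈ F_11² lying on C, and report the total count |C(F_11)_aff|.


Affine F_11-points: {(1, 1), (1, 5), (3, 2), (3, 5), (4, 0), (4, 2), (5, 0), (5, 8), (7, 1), (7, 8)}; count = 10.

For each of the 121 pairs (x, y) ∈ F_11², evaluate f(x, y) mod 11. Record the zeros.
  x = 0: [0↦9, 1↦7, 2↦1, 3↦2, 4↦10, 5↦3, 6↦3, 7↦10, 8↦2, 9↦1, 10↦7]  zeros at y ∈ ∅
  x = 1: [0↦1, 1↦0, 2↦6, 3↦8, 4↦6, 5↦0, 6↦1, 7↦9, 8↦2, 9↦2, 10↦9]  zeros at y ∈ {1, 5}
  x = 2: [0↦6, 1↦6, 2↦2, 3↦5, 4↦4, 5↦10, 6↦1, 7↦10, 8↦4, 9↦5, 10↦2]  zeros at y ∈ ∅
  x = 3: [0↦2, 1↦3, 2↦0, 3↦4, 4↦4, 5↦0, 6↦3, 7↦2, 8↦8, 9↦10, 10↦8]  zeros at y ∈ {2, 5}
  x = 4: [0↦0, 1↦2, 2↦0, 3↦5, 4↦6, 5↦3, 6↦7, 7↦7, 8↦3, 9↦6, 10↦5]  zeros at y ∈ {0, 2}
  x = 5: [0↦0, 1↦3, 2↦2, 3↦8, 4↦10, 5↦8, 6↦2, 7↦3, 8↦0, 9↦4, 10↦4]  zeros at y ∈ {0, 8}
  x = 6: [0↦2, 1↦6, 2↦6, 3↦2, 4↦5, 5↦4, 6↦10, 7↦1, 8↦10, 9↦4, 10↦5]  zeros at y ∈ ∅
  x = 7: [0↦6, 1↦0, 2↦1, 3↦9, 4↦2, 5↦2, 6↦9, 7↦1, 8↦0, 9↦6, 10↦8]  zeros at y ∈ {1, 8}
  x = 8: [0↦1, 1↦7, 2↦9, 3↦7, 4↦1, 5↦2, 6↦10, 7↦3, 8↦3, 9↦10, 10↦2]  zeros at y ∈ ∅
  x = 9: [0↦9, 1↦5, 2↦8, 3↦7, 4↦2, 5↦4, 6↦2, 7↦7, 8↦8, 9↦5, 10↦9]  zeros at y ∈ ∅
  x = 10: [0↦8, 1↦5, 2↦9, 3↦9, 4↦5, 5↦8, 6↦7, 7↦2, 8↦4, 9↦2, 10↦7]  zeros at y ∈ ∅
Collecting zeros: affine points = {(1, 1), (1, 5), (3, 2), (3, 5), (4, 0), (4, 2), (5, 0), (5, 8), (7, 1), (7, 8)}.
Total count |C(F_11)_aff| = 10.


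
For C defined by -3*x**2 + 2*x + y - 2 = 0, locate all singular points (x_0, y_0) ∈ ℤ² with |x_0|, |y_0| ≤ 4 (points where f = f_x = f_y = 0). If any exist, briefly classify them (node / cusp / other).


No singular points in the scanned grid; C is smooth there.

Compute partial derivatives:
  f_x = 2 - 6*x.
  f_y = 1.
f_y = 1 is a nonzero constant, so f_y never vanishes: no point (x, y) can satisfy f = f_x = f_y = 0. In particular no (x, y) ∈ {−4, ..., 4}² is singular; the curve is smooth.


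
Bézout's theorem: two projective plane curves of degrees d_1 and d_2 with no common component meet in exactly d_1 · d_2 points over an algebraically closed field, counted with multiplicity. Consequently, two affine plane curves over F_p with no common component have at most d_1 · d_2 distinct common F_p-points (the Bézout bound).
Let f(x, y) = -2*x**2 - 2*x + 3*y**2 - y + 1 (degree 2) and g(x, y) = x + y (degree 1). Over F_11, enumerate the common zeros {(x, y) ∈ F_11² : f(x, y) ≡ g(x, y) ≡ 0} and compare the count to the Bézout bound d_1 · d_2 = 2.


Common zeros: ∅; count = 0; Bézout bound = 2.

deg(f) = 2, deg(g) = 1, so Bézout bound = 2.
Scan x ∈ F_11. For each x, list the y ∈ F_11 with f(x, y) ≡ 0 and those with g(x, y) ≡ 0 (mod 11); the common zeros in that column are the intersection.
  x = 0: f ≡ 0 at y ∈ {2}; g ≡ 0 at y ∈ {0}; common: ∅.
  x = 1: f ≡ 0 at y ∈ {6, 9}; g ≡ 0 at y ∈ {10}; common: ∅.
  x = 2: f ≡ 0 at y ∈ {0, 4}; g ≡ 0 at y ∈ {9}; common: ∅.
  x = 3: f ≡ 0 at y ∈ ∅; g ≡ 0 at y ∈ {8}; common: ∅.
  x = 4: f ≡ 0 at y ∈ ∅; g ≡ 0 at y ∈ {7}; common: ∅.
  x = 5: f ≡ 0 at y ∈ {5, 10}; g ≡ 0 at y ∈ {6}; common: ∅.
  x = 6: f ≡ 0 at y ∈ ∅; g ≡ 0 at y ∈ {5}; common: ∅.
  x = 7: f ≡ 0 at y ∈ ∅; g ≡ 0 at y ∈ {4}; common: ∅.
  x = 8: f ≡ 0 at y ∈ {0, 4}; g ≡ 0 at y ∈ {3}; common: ∅.
  x = 9: f ≡ 0 at y ∈ {6, 9}; g ≡ 0 at y ∈ {2}; common: ∅.
  x = 10: f ≡ 0 at y ∈ {2}; g ≡ 0 at y ∈ {1}; common: ∅.
Collecting: common zeros = ∅, so the count is 0.
Comparison with the Bézout bound: 0 ≤ 2 = deg(f)·deg(g), as expected for curves with no common component (the affine F_11-count falls short of the bound because intersections may lie at infinity, over extension fields, or carry multiplicity).
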